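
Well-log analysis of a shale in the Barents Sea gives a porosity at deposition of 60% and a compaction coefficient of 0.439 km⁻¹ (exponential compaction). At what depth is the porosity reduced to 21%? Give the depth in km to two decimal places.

Invert Athy's law: Z = ln(φ₀/φ) / β
Z = ln(0.6/0.21) / 0.439 = ln(2.857) / 0.439 = 1.0498 / 0.439 = 2.391 km

2.39 km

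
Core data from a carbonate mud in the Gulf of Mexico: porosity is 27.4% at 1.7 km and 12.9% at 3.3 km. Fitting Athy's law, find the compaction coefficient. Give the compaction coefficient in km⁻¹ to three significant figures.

0.471 km⁻¹

Athy: φ(z) = φ₀ e^(−cz) ⇒ φ₁/φ₂ = e^{c(z₂−z₁)} ⇒ c = ln(φ₁/φ₂)/(z₂−z₁)
c = ln(0.274/0.129) / (3.3 − 1.7) = ln(2.124) / 1.6 = 0.7533 / 1.6 = 0.4708 km⁻¹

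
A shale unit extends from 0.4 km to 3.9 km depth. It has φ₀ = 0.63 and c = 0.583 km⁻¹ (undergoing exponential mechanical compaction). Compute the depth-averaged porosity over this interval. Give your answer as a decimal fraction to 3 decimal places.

0.213

⟨φ⟩ = (1/(d₂−d₁)) ∫ φ₀ e^(−cd) dd = φ₀·(e^(−c·d₁) − e^(−c·d₂)) / (c·(d₂−d₁))
e^(−0.583×0.4) = 0.7920; e^(−0.583×3.9) = 0.1029
⟨φ⟩ = 0.63 × (0.7920 − 0.1029) / (0.583 × 3.5) = 0.63 × 0.3377 = 0.2127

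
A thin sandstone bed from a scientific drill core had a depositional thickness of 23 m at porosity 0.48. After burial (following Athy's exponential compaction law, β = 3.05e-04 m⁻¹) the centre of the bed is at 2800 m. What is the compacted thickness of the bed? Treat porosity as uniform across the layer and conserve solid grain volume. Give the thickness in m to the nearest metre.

15 m

Working in km (1 km = 1000 m; β in km⁻¹ = β in m⁻¹ × 1000):
Porosity at 2.8 km: n = 0.48·exp(−0.305×2.8) = 0.2043
Solid-volume conservation: h(1−n) = h₀(1−n₀) ⇒ h = h₀·(1−n₀)/(1−n)
h = 0.023 × (1 − 0.48)/(1 − 0.2043) = 0.023 × 0.6535 = 0.0150 km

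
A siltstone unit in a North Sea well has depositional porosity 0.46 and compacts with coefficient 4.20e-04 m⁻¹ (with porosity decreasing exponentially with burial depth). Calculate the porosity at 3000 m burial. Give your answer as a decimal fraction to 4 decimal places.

Working in km (1 km = 1000 m; c in km⁻¹ = c in m⁻¹ × 1000):
φ = φ₀·exp(−c·d) = 0.46 × exp(−0.42 × 3) = 0.46 × exp(−1.26)
  = 0.46 × 0.2837 = 0.1305

0.1305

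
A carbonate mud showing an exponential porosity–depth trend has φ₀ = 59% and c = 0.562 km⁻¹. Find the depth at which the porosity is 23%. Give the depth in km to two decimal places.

1.68 km

Invert Athy's law: Z = ln(φ₀/φ) / c
Z = ln(0.59/0.23) / 0.562 = ln(2.565) / 0.562 = 0.9420 / 0.562 = 1.676 km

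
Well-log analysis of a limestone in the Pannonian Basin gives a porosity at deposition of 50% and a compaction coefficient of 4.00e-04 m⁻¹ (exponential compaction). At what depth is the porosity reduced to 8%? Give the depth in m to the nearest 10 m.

4580 m

Working in km (1 km = 1000 m; β in km⁻¹ = β in m⁻¹ × 1000):
Invert Athy's law: Z = ln(n₀/n) / β
Z = ln(0.5/0.08) / 0.4 = ln(6.25) / 0.4 = 1.8326 / 0.4 = 4.581 km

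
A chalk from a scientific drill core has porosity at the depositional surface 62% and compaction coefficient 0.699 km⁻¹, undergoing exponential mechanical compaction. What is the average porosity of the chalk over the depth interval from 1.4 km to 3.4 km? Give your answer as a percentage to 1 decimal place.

12.5%

⟨φ⟩ = (1/(Z₂−Z₁)) ∫ φ₀ e^(−kZ) dZ = φ₀·(e^(−k·Z₁) − e^(−k·Z₂)) / (k·(Z₂−Z₁))
e^(−0.699×1.4) = 0.3758; e^(−0.699×3.4) = 0.0929
⟨φ⟩ = 0.62 × (0.3758 − 0.0929) / (0.699 × 2) = 0.62 × 0.2024 = 0.1255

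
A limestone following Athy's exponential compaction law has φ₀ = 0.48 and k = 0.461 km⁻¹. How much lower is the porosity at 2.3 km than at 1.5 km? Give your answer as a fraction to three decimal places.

φ(1.5) = 0.48·e^(−0.461×1.5) = 0.2404
φ(2.3) = 0.48·e^(−0.461×2.3) = 0.1662
Δφ = 0.2404 − 0.1662 = 0.0741

0.074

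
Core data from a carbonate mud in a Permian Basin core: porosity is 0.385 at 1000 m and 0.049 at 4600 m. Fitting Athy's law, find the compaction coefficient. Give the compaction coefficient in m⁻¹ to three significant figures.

0.000573 m⁻¹

Working in km (1 km = 1000 m; c in km⁻¹ = c in m⁻¹ × 1000):
Athy: phi(Z) = phi₀ e^(−cZ) ⇒ phi₁/phi₂ = e^{c(Z₂−Z₁)} ⇒ c = ln(phi₁/phi₂)/(Z₂−Z₁)
c = ln(0.385/0.049) / (4.6 − 1) = ln(7.857) / 3.6 = 2.0614 / 3.6 = 0.5726 km⁻¹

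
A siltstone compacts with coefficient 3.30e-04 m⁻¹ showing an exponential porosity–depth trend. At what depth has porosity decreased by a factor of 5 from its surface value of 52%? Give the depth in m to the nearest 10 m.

Working in km (1 km = 1000 m; k in km⁻¹ = k in m⁻¹ × 1000):
n/n₀ = 1/5 ⇒ exp(−k·d) = 1/5 ⇒ d = ln(5) / k
d = 1.6094 / 0.33 = 4.877 km

4880 m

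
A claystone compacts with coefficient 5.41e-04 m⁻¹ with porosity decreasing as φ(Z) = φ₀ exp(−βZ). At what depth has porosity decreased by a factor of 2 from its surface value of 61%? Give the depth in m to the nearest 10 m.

1280 m

Working in km (1 km = 1000 m; β in km⁻¹ = β in m⁻¹ × 1000):
φ/φ₀ = 1/2 ⇒ exp(−β·Z) = 1/2 ⇒ Z = ln(2) / β
Z = 0.6931 / 0.541 = 1.281 km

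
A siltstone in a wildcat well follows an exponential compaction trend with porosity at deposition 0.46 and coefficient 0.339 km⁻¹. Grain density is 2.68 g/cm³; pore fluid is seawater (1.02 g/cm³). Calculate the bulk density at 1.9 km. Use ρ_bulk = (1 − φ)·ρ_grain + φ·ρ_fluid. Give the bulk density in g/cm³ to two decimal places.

Porosity at depth: n = 0.46·exp(−0.339×1.9) = 0.46×0.5251 = 0.2416
Bulk density: ρ_b = (1−n)ρ_g + n·ρ_f = 0.7584×2.68 + 0.2416×1.02
       = 2.033 + 0.246 = 2.279 g/cm³

2.28 g/cm³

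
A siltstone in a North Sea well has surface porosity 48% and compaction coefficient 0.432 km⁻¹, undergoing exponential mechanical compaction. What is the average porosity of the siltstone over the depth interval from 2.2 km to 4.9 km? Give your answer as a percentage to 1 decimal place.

⟨φ⟩ = (1/(d₂−d₁)) ∫ φ₀ e^(−kd) dd = φ₀·(e^(−k·d₁) − e^(−k·d₂)) / (k·(d₂−d₁))
e^(−0.432×2.2) = 0.3866; e^(−0.432×4.9) = 0.1204
⟨φ⟩ = 0.48 × (0.3866 − 0.1204) / (0.432 × 2.7) = 0.48 × 0.2282 = 0.1095

11.0%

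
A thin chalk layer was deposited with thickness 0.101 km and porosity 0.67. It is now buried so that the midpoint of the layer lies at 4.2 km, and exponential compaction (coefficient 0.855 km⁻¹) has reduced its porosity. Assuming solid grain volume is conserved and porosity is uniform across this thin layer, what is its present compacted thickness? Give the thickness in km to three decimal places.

Porosity at 4.2 km: φ = 0.67·exp(−0.855×4.2) = 0.0185
Solid-volume conservation: h(1−φ) = h₀(1−φ₀) ⇒ h = h₀·(1−φ₀)/(1−φ)
h = 0.101 × (1 − 0.67)/(1 − 0.0185) = 0.101 × 0.3362 = 0.0340 km

0.034 km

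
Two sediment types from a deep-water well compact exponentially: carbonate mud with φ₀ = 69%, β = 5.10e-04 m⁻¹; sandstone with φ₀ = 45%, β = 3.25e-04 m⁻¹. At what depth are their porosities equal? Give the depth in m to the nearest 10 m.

2310 m

Working in km (1 km = 1000 m; β in km⁻¹ = β in m⁻¹ × 1000):
Set φ₀ₐ e^(−βₐz) = φ₀ᵦ e^(−βᵦz) ⇒ ln(φ₀ₐ/φ₀ᵦ) = (βₐ − βᵦ)·z
z = ln(0.69/0.45) / (0.51 − 0.325) = 0.4274 / 0.185 = 2.311 km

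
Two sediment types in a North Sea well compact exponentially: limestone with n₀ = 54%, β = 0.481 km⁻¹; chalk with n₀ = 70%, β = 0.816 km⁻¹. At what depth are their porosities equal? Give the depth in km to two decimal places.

0.77 km

Set n₀ₐ e^(−βₐd) = n₀ᵦ e^(−βᵦd) ⇒ ln(n₀ₐ/n₀ᵦ) = (βₐ − βᵦ)·d
d = ln(0.54/0.7) / (0.481 − 0.816) = -0.2595 / -0.335 = 0.775 km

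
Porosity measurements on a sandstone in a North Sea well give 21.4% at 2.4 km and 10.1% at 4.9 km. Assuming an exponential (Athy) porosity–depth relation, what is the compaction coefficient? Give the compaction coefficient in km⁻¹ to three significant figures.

Athy: phi(z) = phi₀ e^(−kz) ⇒ phi₁/phi₂ = e^{k(z₂−z₁)} ⇒ k = ln(phi₁/phi₂)/(z₂−z₁)
k = ln(0.214/0.101) / (4.9 − 2.4) = ln(2.119) / 2.5 = 0.7509 / 2.5 = 0.3003 km⁻¹

0.300 km⁻¹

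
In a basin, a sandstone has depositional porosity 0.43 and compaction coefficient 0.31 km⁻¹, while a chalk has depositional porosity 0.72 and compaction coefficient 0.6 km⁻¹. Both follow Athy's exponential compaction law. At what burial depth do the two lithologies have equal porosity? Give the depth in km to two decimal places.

Set n₀ₐ e^(−kₐZ) = n₀ᵦ e^(−kᵦZ) ⇒ ln(n₀ₐ/n₀ᵦ) = (kₐ − kᵦ)·Z
Z = ln(0.43/0.72) / (0.31 − 0.6) = -0.5155 / -0.29 = 1.777 km

1.78 km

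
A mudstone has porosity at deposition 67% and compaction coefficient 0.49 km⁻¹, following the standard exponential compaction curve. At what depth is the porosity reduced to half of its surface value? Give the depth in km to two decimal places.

1.41 km

φ/φ₀ = 1/2 ⇒ exp(−β·d) = 1/2 ⇒ d = ln(2) / β
d = 0.6931 / 0.49 = 1.415 km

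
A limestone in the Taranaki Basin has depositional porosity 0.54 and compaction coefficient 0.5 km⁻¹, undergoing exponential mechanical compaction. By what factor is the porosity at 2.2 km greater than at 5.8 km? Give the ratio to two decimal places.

φ(Z₁)/φ(Z₂) = e^(−β·Z₁)/e^(−β·Z₂) = e^{β(Z₂−Z₁)}
= exp(0.5 × 3.6) = exp(1.8) = 6.0496

6.05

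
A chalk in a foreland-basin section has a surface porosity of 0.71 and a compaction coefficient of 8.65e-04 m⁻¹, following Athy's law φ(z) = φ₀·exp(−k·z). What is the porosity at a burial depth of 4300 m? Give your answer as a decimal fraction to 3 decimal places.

Working in km (1 km = 1000 m; k in km⁻¹ = k in m⁻¹ × 1000):
φ = φ₀·exp(−k·z) = 0.71 × exp(−0.865 × 4.3) = 0.71 × exp(−3.72)
  = 0.71 × 0.0242 = 0.0172

0.017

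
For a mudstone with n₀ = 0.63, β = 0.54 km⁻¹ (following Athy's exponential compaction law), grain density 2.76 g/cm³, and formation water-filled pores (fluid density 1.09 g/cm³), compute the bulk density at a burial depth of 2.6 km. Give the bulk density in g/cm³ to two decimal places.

2.50 g/cm³

Porosity at depth: n = 0.63·exp(−0.54×2.6) = 0.63×0.2456 = 0.1547
Bulk density: ρ_b = (1−n)ρ_g + n·ρ_f = 0.8453×2.76 + 0.1547×1.09
       = 2.333 + 0.169 = 2.502 g/cm³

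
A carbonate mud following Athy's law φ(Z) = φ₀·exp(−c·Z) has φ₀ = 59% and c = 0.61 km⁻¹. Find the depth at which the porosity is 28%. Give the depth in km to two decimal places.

1.22 km

Invert Athy's law: Z = ln(φ₀/φ) / c
Z = ln(0.59/0.28) / 0.61 = ln(2.107) / 0.61 = 0.7453 / 0.61 = 1.222 km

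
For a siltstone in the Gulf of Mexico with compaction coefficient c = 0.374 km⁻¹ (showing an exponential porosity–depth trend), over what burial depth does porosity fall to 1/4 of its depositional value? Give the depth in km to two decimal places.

3.71 km

n/n₀ = 1/4 ⇒ exp(−c·z) = 1/4 ⇒ z = ln(4) / c
z = 1.3863 / 0.374 = 3.707 km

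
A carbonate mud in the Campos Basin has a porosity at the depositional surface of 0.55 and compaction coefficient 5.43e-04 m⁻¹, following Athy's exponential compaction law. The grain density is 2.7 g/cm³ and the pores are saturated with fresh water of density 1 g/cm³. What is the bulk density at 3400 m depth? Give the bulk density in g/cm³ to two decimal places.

Working in km (1 km = 1000 m; β in km⁻¹ = β in m⁻¹ × 1000):
Porosity at depth: n = 0.55·exp(−0.543×3.4) = 0.55×0.1578 = 0.0868
Bulk density: ρ_b = (1−n)ρ_g + n·ρ_f = 0.9132×2.7 + 0.0868×1
       = 2.466 + 0.087 = 2.552 g/cm³

2.55 g/cm³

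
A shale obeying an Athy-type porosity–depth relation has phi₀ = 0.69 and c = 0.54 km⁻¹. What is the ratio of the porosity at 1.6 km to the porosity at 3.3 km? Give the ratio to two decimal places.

phi(d₁)/phi(d₂) = e^(−c·d₁)/e^(−c·d₂) = e^{c(d₂−d₁)}
= exp(0.54 × 1.7) = exp(0.918) = 2.5043

2.50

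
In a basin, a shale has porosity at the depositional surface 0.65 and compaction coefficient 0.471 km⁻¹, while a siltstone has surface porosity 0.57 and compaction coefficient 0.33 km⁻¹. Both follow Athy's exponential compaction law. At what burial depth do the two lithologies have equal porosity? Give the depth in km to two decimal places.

0.93 km

Set phi₀ₐ e^(−kₐz) = phi₀ᵦ e^(−kᵦz) ⇒ ln(phi₀ₐ/phi₀ᵦ) = (kₐ − kᵦ)·z
z = ln(0.65/0.57) / (0.471 − 0.33) = 0.1313 / 0.141 = 0.931 km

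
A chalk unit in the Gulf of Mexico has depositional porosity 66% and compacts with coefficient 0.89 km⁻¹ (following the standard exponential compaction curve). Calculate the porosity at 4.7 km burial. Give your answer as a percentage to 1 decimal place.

phi = phi₀·exp(−c·d) = 0.66 × exp(−0.89 × 4.7) = 0.66 × exp(−4.183)
  = 0.66 × 0.0153 = 0.0101

1.0%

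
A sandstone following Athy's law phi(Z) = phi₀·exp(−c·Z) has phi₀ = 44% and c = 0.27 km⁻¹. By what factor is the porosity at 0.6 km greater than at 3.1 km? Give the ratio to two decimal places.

1.96

phi(Z₁)/phi(Z₂) = e^(−c·Z₁)/e^(−c·Z₂) = e^{c(Z₂−Z₁)}
= exp(0.27 × 2.5) = exp(0.675) = 1.9640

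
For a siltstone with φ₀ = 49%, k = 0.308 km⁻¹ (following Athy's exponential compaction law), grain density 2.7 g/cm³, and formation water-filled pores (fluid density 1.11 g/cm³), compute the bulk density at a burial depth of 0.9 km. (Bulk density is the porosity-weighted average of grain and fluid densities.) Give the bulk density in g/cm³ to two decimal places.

2.11 g/cm³

Porosity at depth: φ = 0.49·exp(−0.308×0.9) = 0.49×0.7579 = 0.3714
Bulk density: ρ_b = (1−φ)ρ_g + φ·ρ_f = 0.6286×2.7 + 0.3714×1.11
       = 1.697 + 0.412 = 2.110 g/cm³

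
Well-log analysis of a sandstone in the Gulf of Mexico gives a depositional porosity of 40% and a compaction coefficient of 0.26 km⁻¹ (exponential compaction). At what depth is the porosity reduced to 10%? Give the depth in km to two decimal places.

Invert Athy's law: Z = ln(φ₀/φ) / c
Z = ln(0.4/0.1) / 0.26 = ln(4) / 0.26 = 1.3863 / 0.26 = 5.332 km

5.33 km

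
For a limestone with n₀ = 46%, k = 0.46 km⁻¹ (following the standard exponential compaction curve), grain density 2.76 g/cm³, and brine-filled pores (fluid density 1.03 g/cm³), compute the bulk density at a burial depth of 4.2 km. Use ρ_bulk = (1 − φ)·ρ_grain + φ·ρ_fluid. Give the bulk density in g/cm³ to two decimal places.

Porosity at depth: n = 0.46·exp(−0.46×4.2) = 0.46×0.1449 = 0.0666
Bulk density: ρ_b = (1−n)ρ_g + n·ρ_f = 0.9334×2.76 + 0.0666×1.03
       = 2.576 + 0.069 = 2.645 g/cm³

2.64 g/cm³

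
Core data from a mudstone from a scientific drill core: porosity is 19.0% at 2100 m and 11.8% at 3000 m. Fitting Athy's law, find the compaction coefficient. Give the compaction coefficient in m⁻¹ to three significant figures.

Working in km (1 km = 1000 m; c in km⁻¹ = c in m⁻¹ × 1000):
Athy: φ(Z) = φ₀ e^(−cZ) ⇒ φ₁/φ₂ = e^{c(Z₂−Z₁)} ⇒ c = ln(φ₁/φ₂)/(Z₂−Z₁)
c = ln(0.19/0.118) / (3 − 2.1) = ln(1.61) / 0.9 = 0.4763 / 0.9 = 0.5293 km⁻¹

0.000529 m⁻¹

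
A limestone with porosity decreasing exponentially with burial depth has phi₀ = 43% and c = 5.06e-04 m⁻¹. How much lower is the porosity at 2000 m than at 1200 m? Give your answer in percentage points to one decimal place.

Working in km (1 km = 1000 m; c in km⁻¹ = c in m⁻¹ × 1000):
phi(1.2) = 0.43·e^(−0.506×1.2) = 0.2343
phi(2) = 0.43·e^(−0.506×2) = 0.1563
Δphi = 0.2343 − 0.1563 = 0.0780

7.8 percentage points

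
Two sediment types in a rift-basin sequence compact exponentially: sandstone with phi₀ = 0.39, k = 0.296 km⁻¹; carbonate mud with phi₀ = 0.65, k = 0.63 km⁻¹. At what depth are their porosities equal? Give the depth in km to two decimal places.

Set phi₀ₐ e^(−kₐd) = phi₀ᵦ e^(−kᵦd) ⇒ ln(phi₀ₐ/phi₀ᵦ) = (kₐ − kᵦ)·d
d = ln(0.39/0.65) / (0.296 − 0.63) = -0.5108 / -0.334 = 1.529 km

1.53 km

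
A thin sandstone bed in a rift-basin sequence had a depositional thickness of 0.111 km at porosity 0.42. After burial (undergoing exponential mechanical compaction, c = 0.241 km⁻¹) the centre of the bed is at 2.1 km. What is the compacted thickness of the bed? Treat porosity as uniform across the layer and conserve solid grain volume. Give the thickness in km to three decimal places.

Porosity at 2.1 km: phi = 0.42·exp(−0.241×2.1) = 0.2532
Solid-volume conservation: h(1−phi) = h₀(1−phi₀) ⇒ h = h₀·(1−phi₀)/(1−phi)
h = 0.111 × (1 − 0.42)/(1 − 0.2532) = 0.111 × 0.7766 = 0.0862 km

0.086 km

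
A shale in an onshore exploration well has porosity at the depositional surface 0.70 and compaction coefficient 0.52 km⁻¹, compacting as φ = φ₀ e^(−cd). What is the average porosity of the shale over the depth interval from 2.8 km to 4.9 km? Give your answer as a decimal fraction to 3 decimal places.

⟨φ⟩ = (1/(d₂−d₁)) ∫ φ₀ e^(−cd) dd = φ₀·(e^(−c·d₁) − e^(−c·d₂)) / (c·(d₂−d₁))
e^(−0.52×2.8) = 0.2332; e^(−0.52×4.9) = 0.0782
⟨φ⟩ = 0.7 × (0.2332 − 0.0782) / (0.52 × 2.1) = 0.7 × 0.1419 = 0.0993

0.099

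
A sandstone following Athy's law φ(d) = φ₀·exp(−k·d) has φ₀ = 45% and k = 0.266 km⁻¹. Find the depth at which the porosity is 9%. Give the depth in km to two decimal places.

Invert Athy's law: d = ln(φ₀/φ) / k
d = ln(0.45/0.09) / 0.266 = ln(5) / 0.266 = 1.6094 / 0.266 = 6.051 km

6.05 km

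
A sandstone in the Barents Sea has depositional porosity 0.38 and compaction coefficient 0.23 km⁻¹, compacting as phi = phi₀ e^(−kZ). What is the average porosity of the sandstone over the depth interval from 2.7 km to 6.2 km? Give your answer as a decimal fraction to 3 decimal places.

0.140

⟨phi⟩ = (1/(Z₂−Z₁)) ∫ phi₀ e^(−kZ) dZ = phi₀·(e^(−k·Z₁) − e^(−k·Z₂)) / (k·(Z₂−Z₁))
e^(−0.23×2.7) = 0.5374; e^(−0.23×6.2) = 0.2403
⟨phi⟩ = 0.38 × (0.5374 − 0.2403) / (0.23 × 3.5) = 0.38 × 0.3691 = 0.1403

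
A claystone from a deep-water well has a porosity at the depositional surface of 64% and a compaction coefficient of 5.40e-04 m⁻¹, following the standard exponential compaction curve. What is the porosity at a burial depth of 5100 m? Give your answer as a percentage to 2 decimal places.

4.08%

Working in km (1 km = 1000 m; β in km⁻¹ = β in m⁻¹ × 1000):
n = n₀·exp(−β·Z) = 0.64 × exp(−0.54 × 5.1) = 0.64 × exp(−2.754)
  = 0.64 × 0.0637 = 0.0408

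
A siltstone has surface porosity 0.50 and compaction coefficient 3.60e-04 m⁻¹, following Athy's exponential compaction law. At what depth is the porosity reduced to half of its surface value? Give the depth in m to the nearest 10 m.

1930 m

Working in km (1 km = 1000 m; c in km⁻¹ = c in m⁻¹ × 1000):
φ/φ₀ = 1/2 ⇒ exp(−c·d) = 1/2 ⇒ d = ln(2) / c
d = 0.6931 / 0.36 = 1.925 km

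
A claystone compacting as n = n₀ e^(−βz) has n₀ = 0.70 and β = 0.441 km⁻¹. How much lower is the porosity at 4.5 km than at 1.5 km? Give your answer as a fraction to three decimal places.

n(1.5) = 0.7·e^(−0.441×1.5) = 0.3613
n(4.5) = 0.7·e^(−0.441×4.5) = 0.0962
Δn = 0.3613 − 0.0962 = 0.2650

0.265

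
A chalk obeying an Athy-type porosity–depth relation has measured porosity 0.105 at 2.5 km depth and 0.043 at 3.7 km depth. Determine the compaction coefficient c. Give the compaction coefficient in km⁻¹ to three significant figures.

Athy: phi(Z) = phi₀ e^(−cZ) ⇒ phi₁/phi₂ = e^{c(Z₂−Z₁)} ⇒ c = ln(phi₁/phi₂)/(Z₂−Z₁)
c = ln(0.105/0.043) / (3.7 − 2.5) = ln(2.442) / 1.2 = 0.8928 / 1.2 = 0.744 km⁻¹

0.744 km⁻¹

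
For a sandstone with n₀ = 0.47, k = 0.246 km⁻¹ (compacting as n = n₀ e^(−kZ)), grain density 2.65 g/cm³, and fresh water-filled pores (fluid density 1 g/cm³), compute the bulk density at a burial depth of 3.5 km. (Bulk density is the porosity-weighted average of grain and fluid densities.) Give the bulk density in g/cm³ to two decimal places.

2.32 g/cm³

Porosity at depth: n = 0.47·exp(−0.246×3.5) = 0.47×0.4227 = 0.1987
Bulk density: ρ_b = (1−n)ρ_g + n·ρ_f = 0.8013×2.65 + 0.1987×1
       = 2.123 + 0.199 = 2.322 g/cm³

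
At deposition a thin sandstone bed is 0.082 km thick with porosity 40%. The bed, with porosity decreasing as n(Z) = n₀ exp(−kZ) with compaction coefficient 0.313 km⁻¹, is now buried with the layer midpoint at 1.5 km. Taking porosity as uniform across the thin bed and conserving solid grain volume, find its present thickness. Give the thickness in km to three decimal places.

0.066 km

Porosity at 1.5 km: n = 0.4·exp(−0.313×1.5) = 0.2501
Solid-volume conservation: h(1−n) = h₀(1−n₀) ⇒ h = h₀·(1−n₀)/(1−n)
h = 0.082 × (1 − 0.4)/(1 − 0.2501) = 0.082 × 0.8001 = 0.0656 km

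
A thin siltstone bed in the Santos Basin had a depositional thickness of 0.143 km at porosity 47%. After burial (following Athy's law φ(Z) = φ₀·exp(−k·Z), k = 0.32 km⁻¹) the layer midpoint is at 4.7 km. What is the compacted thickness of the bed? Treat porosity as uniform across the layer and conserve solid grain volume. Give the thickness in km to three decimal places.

0.085 km

Porosity at 4.7 km: φ = 0.47·exp(−0.32×4.7) = 0.1045
Solid-volume conservation: h(1−φ) = h₀(1−φ₀) ⇒ h = h₀·(1−φ₀)/(1−φ)
h = 0.143 × (1 − 0.47)/(1 − 0.1045) = 0.143 × 0.5918 = 0.0846 km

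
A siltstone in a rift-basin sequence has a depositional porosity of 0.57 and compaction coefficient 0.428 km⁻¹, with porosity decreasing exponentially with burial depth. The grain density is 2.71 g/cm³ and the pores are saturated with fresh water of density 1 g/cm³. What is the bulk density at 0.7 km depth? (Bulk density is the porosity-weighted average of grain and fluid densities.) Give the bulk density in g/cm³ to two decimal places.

Porosity at depth: φ = 0.57·exp(−0.428×0.7) = 0.57×0.7411 = 0.4224
Bulk density: ρ_b = (1−φ)ρ_g + φ·ρ_f = 0.5776×2.71 + 0.4224×1
       = 1.565 + 0.422 = 1.988 g/cm³

1.99 g/cm³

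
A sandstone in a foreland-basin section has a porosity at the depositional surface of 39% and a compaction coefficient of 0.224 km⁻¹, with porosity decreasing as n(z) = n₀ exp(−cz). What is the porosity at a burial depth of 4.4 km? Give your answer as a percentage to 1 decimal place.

n = n₀·exp(−c·z) = 0.39 × exp(−0.224 × 4.4) = 0.39 × exp(−0.9856)
  = 0.39 × 0.3732 = 0.1456

14.6%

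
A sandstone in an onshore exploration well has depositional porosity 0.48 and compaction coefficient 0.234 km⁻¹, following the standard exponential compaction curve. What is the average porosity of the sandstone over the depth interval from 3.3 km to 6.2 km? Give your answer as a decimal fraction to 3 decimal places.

0.161

⟨φ⟩ = (1/(d₂−d₁)) ∫ φ₀ e^(−kd) dd = φ₀·(e^(−k·d₁) − e^(−k·d₂)) / (k·(d₂−d₁))
e^(−0.234×3.3) = 0.4620; e^(−0.234×6.2) = 0.2344
⟨φ⟩ = 0.48 × (0.4620 − 0.2344) / (0.234 × 2.9) = 0.48 × 0.3354 = 0.1610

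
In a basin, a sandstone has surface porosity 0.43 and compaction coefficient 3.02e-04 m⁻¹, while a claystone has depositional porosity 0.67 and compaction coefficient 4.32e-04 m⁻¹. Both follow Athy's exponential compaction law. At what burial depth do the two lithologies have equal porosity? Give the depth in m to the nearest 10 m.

3410 m

Working in km (1 km = 1000 m; k in km⁻¹ = k in m⁻¹ × 1000):
Set φ₀ₐ e^(−kₐz) = φ₀ᵦ e^(−kᵦz) ⇒ ln(φ₀ₐ/φ₀ᵦ) = (kₐ − kᵦ)·z
z = ln(0.43/0.67) / (0.302 − 0.432) = -0.4435 / -0.13 = 3.411 km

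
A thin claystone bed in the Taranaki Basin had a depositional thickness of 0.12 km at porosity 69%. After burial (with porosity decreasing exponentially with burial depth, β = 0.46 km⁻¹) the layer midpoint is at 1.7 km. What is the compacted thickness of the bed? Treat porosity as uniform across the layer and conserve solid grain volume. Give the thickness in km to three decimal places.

Porosity at 1.7 km: φ = 0.69·exp(−0.46×1.7) = 0.3157
Solid-volume conservation: h(1−φ) = h₀(1−φ₀) ⇒ h = h₀·(1−φ₀)/(1−φ)
h = 0.12 × (1 − 0.69)/(1 − 0.3157) = 0.12 × 0.4530 = 0.0544 km

0.054 km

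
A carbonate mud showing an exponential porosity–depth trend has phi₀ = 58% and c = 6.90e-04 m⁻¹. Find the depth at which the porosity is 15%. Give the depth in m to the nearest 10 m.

1960 m

Working in km (1 km = 1000 m; c in km⁻¹ = c in m⁻¹ × 1000):
Invert Athy's law: z = ln(phi₀/phi) / c
z = ln(0.58/0.15) / 0.69 = ln(3.867) / 0.69 = 1.3524 / 0.69 = 1.960 km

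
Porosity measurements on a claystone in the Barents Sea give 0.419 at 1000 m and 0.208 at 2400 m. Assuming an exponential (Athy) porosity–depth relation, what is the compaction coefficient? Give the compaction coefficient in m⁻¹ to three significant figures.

0.000500 m⁻¹

Working in km (1 km = 1000 m; c in km⁻¹ = c in m⁻¹ × 1000):
Athy: φ(d) = φ₀ e^(−cd) ⇒ φ₁/φ₂ = e^{c(d₂−d₁)} ⇒ c = ln(φ₁/φ₂)/(d₂−d₁)
c = ln(0.419/0.208) / (2.4 − 1) = ln(2.014) / 1.4 = 0.7003 / 1.4 = 0.5002 km⁻¹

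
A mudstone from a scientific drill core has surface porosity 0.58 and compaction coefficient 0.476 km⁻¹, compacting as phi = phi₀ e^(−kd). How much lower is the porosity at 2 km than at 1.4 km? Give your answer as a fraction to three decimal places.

0.074

phi(1.4) = 0.58·e^(−0.476×1.4) = 0.2979
phi(2) = 0.58·e^(−0.476×2) = 0.2239
Δphi = 0.2979 − 0.2239 = 0.0740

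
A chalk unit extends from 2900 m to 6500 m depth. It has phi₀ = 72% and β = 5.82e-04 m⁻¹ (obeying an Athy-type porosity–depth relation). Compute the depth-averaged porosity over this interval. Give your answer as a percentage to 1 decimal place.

Working in km (1 km = 1000 m; β in km⁻¹ = β in m⁻¹ × 1000):
⟨phi⟩ = (1/(z₂−z₁)) ∫ phi₀ e^(−βz) dz = phi₀·(e^(−β·z₁) − e^(−β·z₂)) / (β·(z₂−z₁))
e^(−0.582×2.9) = 0.1849; e^(−0.582×6.5) = 0.0228
⟨phi⟩ = 0.72 × (0.1849 − 0.0228) / (0.582 × 3.6) = 0.72 × 0.0774 = 0.0557

5.6%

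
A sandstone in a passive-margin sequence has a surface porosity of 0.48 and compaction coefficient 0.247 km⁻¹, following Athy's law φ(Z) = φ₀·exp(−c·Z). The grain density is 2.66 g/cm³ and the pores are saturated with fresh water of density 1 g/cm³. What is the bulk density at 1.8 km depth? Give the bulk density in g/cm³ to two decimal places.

Porosity at depth: φ = 0.48·exp(−0.247×1.8) = 0.48×0.6411 = 0.3077
Bulk density: ρ_b = (1−φ)ρ_g + φ·ρ_f = 0.6923×2.66 + 0.3077×1
       = 1.841 + 0.308 = 2.149 g/cm³

2.15 g/cm³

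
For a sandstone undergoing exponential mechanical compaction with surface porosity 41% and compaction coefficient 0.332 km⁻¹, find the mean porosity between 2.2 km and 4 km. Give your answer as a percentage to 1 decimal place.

⟨phi⟩ = (1/(d₂−d₁)) ∫ phi₀ e^(−cd) dd = phi₀·(e^(−c·d₁) − e^(−c·d₂)) / (c·(d₂−d₁))
e^(−0.332×2.2) = 0.4817; e^(−0.332×4) = 0.2650
⟨phi⟩ = 0.41 × (0.4817 − 0.2650) / (0.332 × 1.8) = 0.41 × 0.3626 = 0.1487

14.9%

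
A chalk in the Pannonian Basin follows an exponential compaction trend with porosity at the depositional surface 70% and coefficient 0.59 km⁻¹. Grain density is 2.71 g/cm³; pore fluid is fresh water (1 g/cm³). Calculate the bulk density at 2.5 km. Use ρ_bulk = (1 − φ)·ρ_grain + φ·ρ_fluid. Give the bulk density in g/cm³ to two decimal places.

2.44 g/cm³

Porosity at depth: φ = 0.7·exp(−0.59×2.5) = 0.7×0.2288 = 0.1601
Bulk density: ρ_b = (1−φ)ρ_g + φ·ρ_f = 0.8399×2.71 + 0.1601×1
       = 2.276 + 0.160 = 2.436 g/cm³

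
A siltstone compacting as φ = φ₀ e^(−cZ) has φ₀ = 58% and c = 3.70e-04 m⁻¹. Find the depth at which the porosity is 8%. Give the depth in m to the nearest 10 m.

5350 m

Working in km (1 km = 1000 m; c in km⁻¹ = c in m⁻¹ × 1000):
Invert Athy's law: Z = ln(φ₀/φ) / c
Z = ln(0.58/0.08) / 0.37 = ln(7.25) / 0.37 = 1.9810 / 0.37 = 5.354 km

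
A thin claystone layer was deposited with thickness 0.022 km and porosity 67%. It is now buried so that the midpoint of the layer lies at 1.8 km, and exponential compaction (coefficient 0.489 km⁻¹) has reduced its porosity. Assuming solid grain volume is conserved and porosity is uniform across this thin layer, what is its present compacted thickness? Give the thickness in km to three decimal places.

Porosity at 1.8 km: φ = 0.67·exp(−0.489×1.8) = 0.2778
Solid-volume conservation: h(1−φ) = h₀(1−φ₀) ⇒ h = h₀·(1−φ₀)/(1−φ)
h = 0.022 × (1 − 0.67)/(1 − 0.2778) = 0.022 × 0.4570 = 0.0101 km

0.010 km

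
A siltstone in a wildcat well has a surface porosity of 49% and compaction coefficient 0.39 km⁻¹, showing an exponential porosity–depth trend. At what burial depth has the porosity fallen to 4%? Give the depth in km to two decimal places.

Invert Athy's law: d = ln(n₀/n) / c
d = ln(0.49/0.04) / 0.39 = ln(12.25) / 0.39 = 2.5055 / 0.39 = 6.424 km

6.42 km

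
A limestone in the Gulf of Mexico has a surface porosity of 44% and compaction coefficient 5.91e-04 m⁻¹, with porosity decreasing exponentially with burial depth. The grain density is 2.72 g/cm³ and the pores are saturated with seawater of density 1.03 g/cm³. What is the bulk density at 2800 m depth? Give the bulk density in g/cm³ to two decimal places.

2.58 g/cm³

Working in km (1 km = 1000 m; k in km⁻¹ = k in m⁻¹ × 1000):
Porosity at depth: n = 0.44·exp(−0.591×2.8) = 0.44×0.1911 = 0.0841
Bulk density: ρ_b = (1−n)ρ_g + n·ρ_f = 0.9159×2.72 + 0.0841×1.03
       = 2.491 + 0.087 = 2.578 g/cm³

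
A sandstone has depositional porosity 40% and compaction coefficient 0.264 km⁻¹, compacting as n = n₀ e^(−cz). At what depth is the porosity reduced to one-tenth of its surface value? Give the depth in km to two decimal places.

8.72 km

n/n₀ = 1/10 ⇒ exp(−c·z) = 1/10 ⇒ z = ln(10) / c
z = 2.3026 / 0.264 = 8.722 km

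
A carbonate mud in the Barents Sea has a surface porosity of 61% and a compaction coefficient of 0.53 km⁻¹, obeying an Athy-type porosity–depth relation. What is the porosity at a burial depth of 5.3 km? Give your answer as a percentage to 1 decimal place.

3.7%

φ = φ₀·exp(−c·z) = 0.61 × exp(−0.53 × 5.3) = 0.61 × exp(−2.809)
  = 0.61 × 0.0603 = 0.0368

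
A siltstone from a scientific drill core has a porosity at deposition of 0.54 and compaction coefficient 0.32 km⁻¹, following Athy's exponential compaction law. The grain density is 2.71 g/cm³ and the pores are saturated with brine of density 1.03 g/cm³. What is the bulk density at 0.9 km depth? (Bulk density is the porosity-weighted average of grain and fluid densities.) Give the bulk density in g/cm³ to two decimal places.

Porosity at depth: φ = 0.54·exp(−0.32×0.9) = 0.54×0.7498 = 0.4049
Bulk density: ρ_b = (1−φ)ρ_g + φ·ρ_f = 0.5951×2.71 + 0.4049×1.03
       = 1.613 + 0.417 = 2.030 g/cm³

2.03 g/cm³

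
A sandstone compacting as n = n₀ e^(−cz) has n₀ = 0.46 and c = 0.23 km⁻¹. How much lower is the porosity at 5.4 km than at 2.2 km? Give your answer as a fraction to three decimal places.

0.144

n(2.2) = 0.46·e^(−0.23×2.2) = 0.2773
n(5.4) = 0.46·e^(−0.23×5.4) = 0.1329
Δn = 0.2773 − 0.1329 = 0.1445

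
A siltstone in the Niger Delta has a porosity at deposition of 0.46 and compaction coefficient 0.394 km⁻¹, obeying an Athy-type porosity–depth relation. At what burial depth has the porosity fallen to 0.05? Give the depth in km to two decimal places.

Invert Athy's law: d = ln(phi₀/phi) / c
d = ln(0.46/0.05) / 0.394 = ln(9.2) / 0.394 = 2.2192 / 0.394 = 5.632 km

5.63 km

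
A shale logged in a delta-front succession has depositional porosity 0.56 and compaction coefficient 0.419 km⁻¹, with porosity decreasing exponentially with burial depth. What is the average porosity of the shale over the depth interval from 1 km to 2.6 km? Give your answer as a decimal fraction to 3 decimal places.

⟨phi⟩ = (1/(d₂−d₁)) ∫ phi₀ e^(−βd) dd = phi₀·(e^(−β·d₁) − e^(−β·d₂)) / (β·(d₂−d₁))
e^(−0.419×1) = 0.6577; e^(−0.419×2.6) = 0.3364
⟨phi⟩ = 0.56 × (0.6577 − 0.3364) / (0.419 × 1.6) = 0.56 × 0.4792 = 0.2684

0.268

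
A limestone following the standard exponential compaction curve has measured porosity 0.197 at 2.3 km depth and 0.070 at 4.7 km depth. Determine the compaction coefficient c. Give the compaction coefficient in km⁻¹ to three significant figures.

Athy: n(Z) = n₀ e^(−cZ) ⇒ n₁/n₂ = e^{c(Z₂−Z₁)} ⇒ c = ln(n₁/n₂)/(Z₂−Z₁)
c = ln(0.197/0.07) / (4.7 − 2.3) = ln(2.814) / 2.4 = 1.0347 / 2.4 = 0.4311 km⁻¹

0.431 km⁻¹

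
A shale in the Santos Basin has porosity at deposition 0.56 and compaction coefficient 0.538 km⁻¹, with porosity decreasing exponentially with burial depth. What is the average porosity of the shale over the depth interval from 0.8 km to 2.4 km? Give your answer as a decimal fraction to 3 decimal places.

⟨n⟩ = (1/(d₂−d₁)) ∫ n₀ e^(−kd) dd = n₀·(e^(−k·d₁) − e^(−k·d₂)) / (k·(d₂−d₁))
e^(−0.538×0.8) = 0.6502; e^(−0.538×2.4) = 0.2749
⟨n⟩ = 0.56 × (0.6502 − 0.2749) / (0.538 × 1.6) = 0.56 × 0.4360 = 0.2442

0.244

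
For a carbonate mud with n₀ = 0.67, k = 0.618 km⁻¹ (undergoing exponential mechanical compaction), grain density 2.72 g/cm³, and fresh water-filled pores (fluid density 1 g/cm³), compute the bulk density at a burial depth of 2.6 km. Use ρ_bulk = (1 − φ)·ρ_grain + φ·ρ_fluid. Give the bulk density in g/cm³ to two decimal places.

2.49 g/cm³

Porosity at depth: n = 0.67·exp(−0.618×2.6) = 0.67×0.2005 = 0.1344
Bulk density: ρ_b = (1−n)ρ_g + n·ρ_f = 0.8656×2.72 + 0.1344×1
       = 2.355 + 0.134 = 2.489 g/cm³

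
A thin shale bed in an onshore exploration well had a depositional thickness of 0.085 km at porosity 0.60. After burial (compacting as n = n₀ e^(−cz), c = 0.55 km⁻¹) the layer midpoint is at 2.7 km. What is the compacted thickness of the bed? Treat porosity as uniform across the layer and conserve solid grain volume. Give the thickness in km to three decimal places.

Porosity at 2.7 km: n = 0.6·exp(−0.55×2.7) = 0.1359
Solid-volume conservation: h(1−n) = h₀(1−n₀) ⇒ h = h₀·(1−n₀)/(1−n)
h = 0.085 × (1 − 0.6)/(1 − 0.1359) = 0.085 × 0.4629 = 0.0393 km

0.039 km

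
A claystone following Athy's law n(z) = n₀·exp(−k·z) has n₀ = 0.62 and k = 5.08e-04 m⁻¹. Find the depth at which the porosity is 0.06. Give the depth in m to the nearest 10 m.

4600 m

Working in km (1 km = 1000 m; k in km⁻¹ = k in m⁻¹ × 1000):
Invert Athy's law: z = ln(n₀/n) / k
z = ln(0.62/0.06) / 0.508 = ln(10.33) / 0.508 = 2.3354 / 0.508 = 4.597 km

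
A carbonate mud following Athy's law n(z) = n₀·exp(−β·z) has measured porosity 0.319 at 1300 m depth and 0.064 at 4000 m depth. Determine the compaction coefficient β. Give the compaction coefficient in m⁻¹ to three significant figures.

Working in km (1 km = 1000 m; β in km⁻¹ = β in m⁻¹ × 1000):
Athy: n(z) = n₀ e^(−βz) ⇒ n₁/n₂ = e^{β(z₂−z₁)} ⇒ β = ln(n₁/n₂)/(z₂−z₁)
β = ln(0.319/0.064) / (4 − 1.3) = ln(4.984) / 2.7 = 1.6063 / 2.7 = 0.5949 km⁻¹

0.000595 m⁻¹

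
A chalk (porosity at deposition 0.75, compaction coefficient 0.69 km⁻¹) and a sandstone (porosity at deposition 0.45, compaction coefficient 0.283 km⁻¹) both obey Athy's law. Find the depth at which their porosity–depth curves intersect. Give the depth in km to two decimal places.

1.26 km

Set φ₀ₐ e^(−cₐd) = φ₀ᵦ e^(−cᵦd) ⇒ ln(φ₀ₐ/φ₀ᵦ) = (cₐ − cᵦ)·d
d = ln(0.75/0.45) / (0.69 − 0.283) = 0.5108 / 0.407 = 1.255 km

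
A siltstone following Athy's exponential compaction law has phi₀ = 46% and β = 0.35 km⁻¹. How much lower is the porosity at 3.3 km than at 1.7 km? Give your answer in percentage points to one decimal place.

10.9 percentage points

phi(1.7) = 0.46·e^(−0.35×1.7) = 0.2537
phi(3.3) = 0.46·e^(−0.35×3.3) = 0.1449
Δphi = 0.2537 − 0.1449 = 0.1088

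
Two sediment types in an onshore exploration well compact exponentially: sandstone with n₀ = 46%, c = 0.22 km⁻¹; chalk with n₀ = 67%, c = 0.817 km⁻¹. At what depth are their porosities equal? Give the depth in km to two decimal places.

Set n₀ₐ e^(−cₐZ) = n₀ᵦ e^(−cᵦZ) ⇒ ln(n₀ₐ/n₀ᵦ) = (cₐ − cᵦ)·Z
Z = ln(0.46/0.67) / (0.22 − 0.817) = -0.3761 / -0.597 = 0.630 km

0.63 km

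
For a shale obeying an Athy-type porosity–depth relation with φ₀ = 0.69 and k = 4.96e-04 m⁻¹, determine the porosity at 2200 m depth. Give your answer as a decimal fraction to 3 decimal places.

0.232

Working in km (1 km = 1000 m; k in km⁻¹ = k in m⁻¹ × 1000):
φ = φ₀·exp(−k·z) = 0.69 × exp(−0.496 × 2.2) = 0.69 × exp(−1.091)
  = 0.69 × 0.3358 = 0.2317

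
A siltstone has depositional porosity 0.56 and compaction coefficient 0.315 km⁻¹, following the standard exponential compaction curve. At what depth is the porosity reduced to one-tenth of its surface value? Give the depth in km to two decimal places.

phi/phi₀ = 1/10 ⇒ exp(−β·Z) = 1/10 ⇒ Z = ln(10) / β
Z = 2.3026 / 0.315 = 7.310 km

7.31 km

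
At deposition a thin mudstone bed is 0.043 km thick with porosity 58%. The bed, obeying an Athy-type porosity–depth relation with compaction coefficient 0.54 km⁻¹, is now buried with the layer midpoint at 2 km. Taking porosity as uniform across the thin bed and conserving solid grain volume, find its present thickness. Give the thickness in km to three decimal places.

Porosity at 2 km: n = 0.58·exp(−0.54×2) = 0.1970
Solid-volume conservation: h(1−n) = h₀(1−n₀) ⇒ h = h₀·(1−n₀)/(1−n)
h = 0.043 × (1 − 0.58)/(1 − 0.1970) = 0.043 × 0.5230 = 0.0225 km

0.022 km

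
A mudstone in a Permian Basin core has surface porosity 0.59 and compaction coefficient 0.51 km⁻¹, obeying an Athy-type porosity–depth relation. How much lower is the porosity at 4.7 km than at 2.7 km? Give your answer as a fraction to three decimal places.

phi(2.7) = 0.59·e^(−0.51×2.7) = 0.1489
phi(4.7) = 0.59·e^(−0.51×4.7) = 0.0537
Δphi = 0.1489 − 0.0537 = 0.0952

0.095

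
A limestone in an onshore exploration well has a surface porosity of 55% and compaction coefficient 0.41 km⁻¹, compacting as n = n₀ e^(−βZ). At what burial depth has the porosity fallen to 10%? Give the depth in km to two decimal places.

Invert Athy's law: Z = ln(n₀/n) / β
Z = ln(0.55/0.1) / 0.41 = ln(5.5) / 0.41 = 1.7047 / 0.41 = 4.158 km

4.16 km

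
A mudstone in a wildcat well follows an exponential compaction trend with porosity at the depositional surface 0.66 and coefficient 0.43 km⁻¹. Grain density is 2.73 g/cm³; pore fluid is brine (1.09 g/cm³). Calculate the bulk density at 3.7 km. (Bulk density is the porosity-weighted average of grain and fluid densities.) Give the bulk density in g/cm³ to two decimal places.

Porosity at depth: n = 0.66·exp(−0.43×3.7) = 0.66×0.2037 = 0.1345
Bulk density: ρ_b = (1−n)ρ_g + n·ρ_f = 0.8655×2.73 + 0.1345×1.09
       = 2.363 + 0.147 = 2.509 g/cm³

2.51 g/cm³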